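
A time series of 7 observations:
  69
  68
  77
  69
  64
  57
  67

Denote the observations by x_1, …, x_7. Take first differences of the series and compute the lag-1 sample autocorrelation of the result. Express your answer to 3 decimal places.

First differences Δx: -1, 9, -8, -5, -7, 10
Mean of differences = -0.3333
Numerator Σ(Δx_t−Δx̄)(Δx_{t+1}−Δx̄) = -79.7778
Denominator Σ(Δx_t−Δx̄)² = 319.3333
r_1(Δx) = -79.7778 / 319.3333 = -0.250

-0.250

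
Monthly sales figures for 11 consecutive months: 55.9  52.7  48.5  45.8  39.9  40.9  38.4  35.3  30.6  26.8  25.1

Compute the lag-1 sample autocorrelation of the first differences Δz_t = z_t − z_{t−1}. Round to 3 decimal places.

First differences Δz: -3.2, -4.2, -2.7, -5.9, 1.0, -2.5, -3.1, -4.7, -3.8, -1.7
Mean of differences = -3.0800
Numerator Σ(Δz_t−Δz̄)(Δz_{t+1}−Δz̄) = -10.3084
Denominator Σ(Δz_t−Δz̄)² = 31.3960
r_1(Δz) = -10.3084 / 31.3960 = -0.328

-0.328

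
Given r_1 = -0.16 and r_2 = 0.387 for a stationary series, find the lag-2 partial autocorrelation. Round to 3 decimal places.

0.371

φ_{22} = (r_2 − r_1²) / (1 − r_1²)
r_1² = (-0.16)² = 0.0256
Numerator = 0.387 − 0.0256 = 0.3614; denominator = 1 − 0.0256 = 0.9744
φ_{22} = 0.3614 / 0.9744 = 0.371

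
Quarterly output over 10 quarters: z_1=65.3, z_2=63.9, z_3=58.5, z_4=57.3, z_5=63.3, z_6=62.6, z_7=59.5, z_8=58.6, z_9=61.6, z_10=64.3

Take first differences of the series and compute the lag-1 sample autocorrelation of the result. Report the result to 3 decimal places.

First differences Δz: -1.4, -5.4, -1.2, 6.0, -0.7, -3.1, -0.9, 3.0, 2.7
Mean of differences = -0.1111
Numerator Σ(Δz_t−Δz̄)(Δz_{t+1}−Δz̄) = 12.7321
Denominator Σ(Δz_t−Δz̄)² = 95.6489
r_1(Δz) = 12.7321 / 95.6489 = 0.133

0.133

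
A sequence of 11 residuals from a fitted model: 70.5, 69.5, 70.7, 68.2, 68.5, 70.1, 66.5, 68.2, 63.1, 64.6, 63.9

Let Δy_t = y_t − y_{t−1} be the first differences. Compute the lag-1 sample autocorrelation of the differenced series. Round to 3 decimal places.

First differences Δy: -1.0, 1.2, -2.5, 0.3, 1.6, -3.6, 1.7, -5.1, 1.5, -0.7
Mean of differences = -0.6600
Numerator Σ(Δy_t−Δȳ)(Δy_{t+1}−Δȳ) = -37.3896
Denominator Σ(Δy_t−Δȳ)² = 51.5840
r_1(Δy) = -37.3896 / 51.5840 = -0.725

-0.725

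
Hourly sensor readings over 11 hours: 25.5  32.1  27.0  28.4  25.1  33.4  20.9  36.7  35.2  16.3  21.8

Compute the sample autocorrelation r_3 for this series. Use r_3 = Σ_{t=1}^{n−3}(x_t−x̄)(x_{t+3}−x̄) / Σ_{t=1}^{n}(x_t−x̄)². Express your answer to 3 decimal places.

0.056

Mean x̄ = (25.5 + 32.1 + 27.0 + 28.4 + 25.1 + 33.4 + 20.9 + 36.7 + 35.2 + 16.3 + 21.8)/11 = 27.4909
Numerator Σ_{t=1}^{8}(x_t−x̄)(x_{t+3}−x̄) = 23.1634
Denominator Σ(x_t−x̄)² = 412.2091
r_3 = 23.1634 / 412.2091 = 0.056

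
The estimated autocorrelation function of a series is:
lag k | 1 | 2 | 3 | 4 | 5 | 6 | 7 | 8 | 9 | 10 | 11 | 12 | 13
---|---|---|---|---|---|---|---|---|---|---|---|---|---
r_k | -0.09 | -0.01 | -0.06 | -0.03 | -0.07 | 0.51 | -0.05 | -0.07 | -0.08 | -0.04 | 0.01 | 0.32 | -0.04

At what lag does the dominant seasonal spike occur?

The largest autocorrelation is r_6 = 0.51, with a weaker echo at lag 12 (0.32); the remaining lags stay at or below 0.01.
The dominant spike at lag 6 indicates a seasonal period of 6.

6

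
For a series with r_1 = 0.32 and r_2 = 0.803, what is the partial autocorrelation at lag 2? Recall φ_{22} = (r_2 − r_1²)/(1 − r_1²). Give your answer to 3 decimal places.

0.781

φ_{22} = (r_2 − r_1²) / (1 − r_1²)
r_1² = (0.32)² = 0.1024
Numerator = 0.803 − 0.1024 = 0.7006; denominator = 1 − 0.1024 = 0.8976
φ_{22} = 0.7006 / 0.8976 = 0.781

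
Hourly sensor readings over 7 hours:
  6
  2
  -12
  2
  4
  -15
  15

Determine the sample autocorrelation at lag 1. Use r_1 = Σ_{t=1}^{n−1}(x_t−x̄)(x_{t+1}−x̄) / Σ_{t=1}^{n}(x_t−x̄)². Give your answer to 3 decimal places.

-0.471

Mean x̄ = (6 + 2 − 12 + 2 + 4 − 15 + 15)/7 = 0.2857
Deviations from mean: 5.7143, 1.7143, -12.2857, 1.7143, 3.7143, -15.2857, 14.7143
Numerator Σ_{t=1}^{6}(x_t−x̄)(x_{t+1}−x̄) = -307.6531
Denominator Σ(x_t−x̄)² = 653.4286
r_1 = -307.6531 / 653.4286 = -0.471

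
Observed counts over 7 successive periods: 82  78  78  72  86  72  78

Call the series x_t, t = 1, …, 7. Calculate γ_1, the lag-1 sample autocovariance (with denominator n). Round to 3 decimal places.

-13.714

Mean x̄ = (82 + 78 + 78 + 72 + 86 + 72 + 78)/7 = 78.0000
Deviations: 4.0000, 0.0000, 0.0000, -6.0000, 8.0000, -6.0000, 0.0000
Σ_{t=1}^{6}(x_t−x̄)(x_{t+1}−x̄) = -96.0000
γ_1 = -96.0000 / 7 = -13.714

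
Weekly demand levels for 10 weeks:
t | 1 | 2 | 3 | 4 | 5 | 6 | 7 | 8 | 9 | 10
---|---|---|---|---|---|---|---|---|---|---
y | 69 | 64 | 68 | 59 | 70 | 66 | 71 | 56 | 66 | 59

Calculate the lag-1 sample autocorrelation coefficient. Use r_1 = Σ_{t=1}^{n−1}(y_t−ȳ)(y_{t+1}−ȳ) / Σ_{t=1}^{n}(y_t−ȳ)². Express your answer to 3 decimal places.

-0.468

Mean ȳ = (69 + 64 + 68 + 59 + 70 + 66 + 71 + 56 + 66 + 59)/10 = 64.8000
Numerator Σ_{t=1}^{9}(y_t−ȳ)(y_{t+1}−ȳ) = -113.0400
Denominator Σ(y_t−ȳ)² = 241.6000
r_1 = -113.0400 / 241.6000 = -0.468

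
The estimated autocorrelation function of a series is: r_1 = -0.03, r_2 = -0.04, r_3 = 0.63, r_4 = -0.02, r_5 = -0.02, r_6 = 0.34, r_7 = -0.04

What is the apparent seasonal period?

3

The largest autocorrelation is r_3 = 0.63, with a weaker echo at lag 6 (0.34); the remaining lags stay at or below -0.02.
The dominant spike at lag 3 indicates a seasonal period of 3.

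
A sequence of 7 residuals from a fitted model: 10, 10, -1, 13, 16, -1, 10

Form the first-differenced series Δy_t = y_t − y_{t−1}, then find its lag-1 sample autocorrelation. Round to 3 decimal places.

First differences Δy: 0, -11, 14, 3, -17, 11
Mean of differences = 0.0000
Numerator Σ(Δy_t−Δȳ)(Δy_{t+1}−Δȳ) = -350.0000
Denominator Σ(Δy_t−Δȳ)² = 736.0000
r_1(Δy) = -350.0000 / 736.0000 = -0.476

-0.476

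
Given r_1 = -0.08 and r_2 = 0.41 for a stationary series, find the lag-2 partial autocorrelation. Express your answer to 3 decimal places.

φ_{22} = (r_2 − r_1²) / (1 − r_1²)
r_1² = (-0.08)² = 0.0064
Numerator = 0.41 − 0.0064 = 0.4036; denominator = 1 − 0.0064 = 0.9936
φ_{22} = 0.4036 / 0.9936 = 0.406

0.406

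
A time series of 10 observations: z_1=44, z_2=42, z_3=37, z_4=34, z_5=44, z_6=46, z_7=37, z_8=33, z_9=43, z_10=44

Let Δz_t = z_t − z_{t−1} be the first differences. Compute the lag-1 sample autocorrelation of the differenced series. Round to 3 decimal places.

0.009

First differences Δz: -2, -5, -3, 10, 2, -9, -4, 10, 1
Mean of differences = 0.0000
Numerator Σ(Δz_t−Δz̄)(Δz_{t+1}−Δz̄) = 3.0000
Denominator Σ(Δz_t−Δz̄)² = 340.0000
r_1(Δz) = 3.0000 / 340.0000 = 0.009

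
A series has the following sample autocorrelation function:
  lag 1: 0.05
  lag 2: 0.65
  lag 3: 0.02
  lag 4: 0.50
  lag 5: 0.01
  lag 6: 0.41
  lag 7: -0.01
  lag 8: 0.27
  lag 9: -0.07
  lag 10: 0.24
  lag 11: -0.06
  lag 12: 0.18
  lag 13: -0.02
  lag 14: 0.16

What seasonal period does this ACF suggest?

The largest autocorrelation is r_2 = 0.65, with weaker echoes at lags 4 (0.50), 6 (0.41), 8 (0.27), 10 (0.24), 12 (0.18) and 14 (0.16); the remaining lags stay at or below 0.05.
The dominant spike at lag 2 indicates a seasonal period of 2.

2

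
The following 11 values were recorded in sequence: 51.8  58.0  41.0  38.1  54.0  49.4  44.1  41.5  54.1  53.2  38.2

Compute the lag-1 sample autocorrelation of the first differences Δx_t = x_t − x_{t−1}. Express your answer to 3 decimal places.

First differences Δx: 6.2, -17.0, -2.9, 15.9, -4.6, -5.3, -2.6, 12.6, -0.9, -15.0
Mean of differences = -1.3600
Numerator Σ(Δx_t−Δx̄)(Δx_{t+1}−Δx̄) = -176.1676
Denominator Σ(Δx_t−Δx̄)² = 1010.7440
r_1(Δx) = -176.1676 / 1010.7440 = -0.174

-0.174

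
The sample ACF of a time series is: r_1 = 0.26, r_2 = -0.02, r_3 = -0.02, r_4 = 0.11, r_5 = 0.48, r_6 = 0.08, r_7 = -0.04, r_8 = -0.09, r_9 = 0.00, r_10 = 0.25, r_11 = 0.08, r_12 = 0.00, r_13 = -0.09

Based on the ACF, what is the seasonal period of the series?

5

The largest autocorrelation is r_5 = 0.48; the remaining lags stay at or below 0.26.
The dominant spike at lag 5 indicates a seasonal period of 5.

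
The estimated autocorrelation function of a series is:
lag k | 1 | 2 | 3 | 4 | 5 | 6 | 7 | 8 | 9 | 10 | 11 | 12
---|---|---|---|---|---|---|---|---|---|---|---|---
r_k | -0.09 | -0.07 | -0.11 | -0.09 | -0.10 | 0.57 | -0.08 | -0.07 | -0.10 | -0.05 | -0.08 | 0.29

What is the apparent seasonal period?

6

The largest autocorrelation is r_6 = 0.57, with a weaker echo at lag 12 (0.29); the remaining lags stay at or below -0.05.
The dominant spike at lag 6 indicates a seasonal period of 6.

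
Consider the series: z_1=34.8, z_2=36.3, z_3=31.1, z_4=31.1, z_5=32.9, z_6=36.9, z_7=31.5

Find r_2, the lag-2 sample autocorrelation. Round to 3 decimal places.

Mean z̄ = (34.8 + 36.3 + 31.1 + 31.1 + 32.9 + 36.9 + 31.5)/7 = 33.5143
Deviations from mean: 1.2857, 2.7857, -2.4143, -2.4143, -0.6143, 3.3857, -2.0143
Σ(z_t−z̄)(z_{t+2}−z̄) = (-3.1041) + (-6.7255) + (1.4831) + (-8.1741) + (1.2373) = -15.2833
Denominator Σ(z_t−z̄)² = 36.9686
r_2 = -15.2833 / 36.9686 = -0.413

-0.413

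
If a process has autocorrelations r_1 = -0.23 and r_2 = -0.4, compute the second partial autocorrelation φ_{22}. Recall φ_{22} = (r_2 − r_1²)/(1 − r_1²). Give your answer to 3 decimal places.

-0.478

φ_{22} = (r_2 − r_1²) / (1 − r_1²)
r_1² = (-0.23)² = 0.0529
Numerator = -0.4 − 0.0529 = -0.4529; denominator = 1 − 0.0529 = 0.9471
φ_{22} = -0.4529 / 0.9471 = -0.478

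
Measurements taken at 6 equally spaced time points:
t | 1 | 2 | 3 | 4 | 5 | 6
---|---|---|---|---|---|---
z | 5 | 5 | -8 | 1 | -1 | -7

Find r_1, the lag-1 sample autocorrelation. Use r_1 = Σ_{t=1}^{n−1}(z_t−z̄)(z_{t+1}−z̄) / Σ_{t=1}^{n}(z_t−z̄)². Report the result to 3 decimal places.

-0.126

Mean z̄ = (5 + 5 − 8 + 1 − 1 − 7)/6 = -0.8333
Deviations from mean: 5.8333, 5.8333, -7.1667, 1.8333, -0.1667, -6.1667
Σ(z_t−z̄)(z_{t+1}−z̄) = (34.0278) + (-41.8056) + (-13.1389) + (-0.3056) + (1.0278) = -20.1944
Denominator Σ(z_t−z̄)² = 160.8333
r_1 = -20.1944 / 160.8333 = -0.126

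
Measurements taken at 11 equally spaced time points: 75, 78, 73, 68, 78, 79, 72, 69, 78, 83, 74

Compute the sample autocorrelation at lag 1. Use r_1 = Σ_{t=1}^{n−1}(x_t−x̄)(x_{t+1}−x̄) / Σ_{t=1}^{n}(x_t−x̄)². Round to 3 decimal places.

Mean x̄ = (75 + 78 + 73 + 68 + 78 + 79 + 72 + 69 + 78 + 83 + 74)/11 = 75.1818
Numerator Σ_{t=1}^{10}(x_t−x̄)(x_{t+1}−x̄) = 2.4215
Denominator Σ(x_t−x̄)² = 205.6364
r_1 = 2.4215 / 205.6364 = 0.012

0.012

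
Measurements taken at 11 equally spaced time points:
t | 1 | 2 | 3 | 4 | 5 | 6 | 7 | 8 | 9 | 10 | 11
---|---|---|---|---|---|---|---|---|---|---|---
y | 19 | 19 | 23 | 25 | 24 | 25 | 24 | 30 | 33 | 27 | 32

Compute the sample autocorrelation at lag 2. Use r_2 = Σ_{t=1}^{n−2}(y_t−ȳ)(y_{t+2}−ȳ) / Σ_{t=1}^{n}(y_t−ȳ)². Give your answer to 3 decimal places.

Mean ȳ = (19 + 19 + 23 + 25 + 24 + 25 + 24 + 30 + 33 + 27 + 32)/11 = 25.5455
Numerator Σ_{t=1}^{9}(y_t−ȳ)(y_{t+2}−ȳ) = 67.4959
Denominator Σ(y_t−ȳ)² = 216.7273
r_2 = 67.4959 / 216.7273 = 0.311

0.311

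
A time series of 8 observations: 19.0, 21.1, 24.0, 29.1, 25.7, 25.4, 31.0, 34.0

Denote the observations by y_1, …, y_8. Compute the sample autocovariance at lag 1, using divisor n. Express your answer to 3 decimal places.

Mean ȳ = (19.0 + 21.1 + 24.0 + 29.1 + 25.7 + 25.4 + 31.0 + 34.0)/8 = 26.1625
Deviations: -7.1625, -5.0625, -2.1625, 2.9375, -0.4625, -0.7625, 4.8375, 7.8375
Σ_{t=1}^{7}(y_t−ȳ)(y_{t+1}−ȳ) = 74.0748
γ_1 = 74.0748 / 8 = 9.259

9.259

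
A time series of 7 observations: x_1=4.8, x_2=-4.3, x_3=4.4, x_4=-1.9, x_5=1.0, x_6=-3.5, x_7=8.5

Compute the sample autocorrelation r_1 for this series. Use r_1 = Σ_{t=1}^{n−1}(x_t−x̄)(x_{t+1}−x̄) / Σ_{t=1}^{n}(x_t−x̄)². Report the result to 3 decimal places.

Mean x̄ = (4.8 − 4.3 + 4.4 − 1.9 + 1.0 − 3.5 + 8.5)/7 = 1.2857
Deviations from mean: 3.5143, -5.5857, 3.1143, -3.1857, -0.2857, -4.7857, 7.2143
Numerator Σ_{t=1}^{6}(x_t−x̄)(x_{t+1}−x̄) = -79.1945
Denominator Σ(x_t−x̄)² = 138.4286
r_1 = -79.1945 / 138.4286 = -0.572

-0.572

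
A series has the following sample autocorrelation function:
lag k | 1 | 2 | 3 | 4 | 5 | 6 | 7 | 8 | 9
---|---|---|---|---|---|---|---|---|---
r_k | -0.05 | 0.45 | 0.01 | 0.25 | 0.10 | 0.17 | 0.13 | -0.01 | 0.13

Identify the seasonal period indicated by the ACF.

2

The largest autocorrelation is r_2 = 0.45, with weaker echoes at lags 4 (0.25) and 6 (0.17); the remaining lags stay at or below 0.13.
The dominant spike at lag 2 indicates a seasonal period of 2.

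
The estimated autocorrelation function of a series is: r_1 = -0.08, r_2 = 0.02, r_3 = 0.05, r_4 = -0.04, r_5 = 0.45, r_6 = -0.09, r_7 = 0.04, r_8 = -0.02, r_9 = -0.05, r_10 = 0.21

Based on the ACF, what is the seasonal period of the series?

5

The largest autocorrelation is r_5 = 0.45, with a weaker echo at lag 10 (0.21); the remaining lags stay at or below 0.05.
The dominant spike at lag 5 indicates a seasonal period of 5.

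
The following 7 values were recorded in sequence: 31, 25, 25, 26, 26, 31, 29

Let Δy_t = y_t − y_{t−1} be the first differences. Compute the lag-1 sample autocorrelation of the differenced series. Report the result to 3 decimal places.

First differences Δy: -6, 0, 1, 0, 5, -2
Mean of differences = -0.3333
Numerator Σ(Δy_t−Δȳ)(Δy_{t+1}−Δȳ) = -8.1111
Denominator Σ(Δy_t−Δȳ)² = 65.3333
r_1(Δy) = -8.1111 / 65.3333 = -0.124

-0.124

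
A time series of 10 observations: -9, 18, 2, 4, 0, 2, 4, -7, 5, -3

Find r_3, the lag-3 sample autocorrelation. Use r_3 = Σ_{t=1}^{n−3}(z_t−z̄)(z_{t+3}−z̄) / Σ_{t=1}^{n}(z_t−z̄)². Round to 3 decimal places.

-0.083

Mean z̄ = (-9 + 18 + 2 + 4 + 0 + 2 + 4 − 7 + 5 − 3)/10 = 1.6000
Σ(z_t−z̄)(z_{t+3}−z̄) = (-25.4400) + (-26.2400) + (0.1600) + (5.7600) + (13.7600) + (1.3600) + (-11.0400) = -41.6800
Denominator Σ(z_t−z̄)² = 502.4000
r_3 = -41.6800 / 502.4000 = -0.083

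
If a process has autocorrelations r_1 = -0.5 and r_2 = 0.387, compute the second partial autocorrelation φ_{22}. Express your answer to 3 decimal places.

φ_{22} = (r_2 − r_1²) / (1 − r_1²)
r_1² = (-0.5)² = 0.25
Numerator = 0.387 − 0.2500 = 0.1370; denominator = 1 − 0.2500 = 0.7500
φ_{22} = 0.1370 / 0.7500 = 0.183

0.183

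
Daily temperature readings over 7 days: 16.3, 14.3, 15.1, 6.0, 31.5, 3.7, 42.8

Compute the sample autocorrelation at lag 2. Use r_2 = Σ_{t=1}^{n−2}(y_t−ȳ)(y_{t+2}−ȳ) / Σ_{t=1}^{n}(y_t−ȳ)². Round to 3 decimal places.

Mean ȳ = (16.3 + 14.3 + 15.1 + 6.0 + 31.5 + 3.7 + 42.8)/7 = 18.5286
Deviations from mean: -2.2286, -4.2286, -3.4286, -12.5286, 12.9714, -14.8286, 24.2714
Numerator Σ_{t=1}^{5}(y_t−ȳ)(y_{t+2}−ȳ) = 516.7612
Denominator Σ(y_t−ȳ)² = 1168.8143
r_2 = 516.7612 / 1168.8143 = 0.442

0.442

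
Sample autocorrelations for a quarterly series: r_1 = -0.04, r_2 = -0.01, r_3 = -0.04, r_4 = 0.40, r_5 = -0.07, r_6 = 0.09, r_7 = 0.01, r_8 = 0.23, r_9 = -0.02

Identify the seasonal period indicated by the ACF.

4

The largest autocorrelation is r_4 = 0.40, with a weaker echo at lag 8 (0.23); the remaining lags stay at or below 0.09.
The dominant spike at lag 4 indicates a seasonal period of 4.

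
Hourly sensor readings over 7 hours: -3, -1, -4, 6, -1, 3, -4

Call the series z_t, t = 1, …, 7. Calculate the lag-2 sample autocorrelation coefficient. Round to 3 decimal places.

Mean z̄ = (-3 − 1 − 4 + 6 − 1 + 3 − 4)/7 = -0.5714
Deviations from mean: -2.4286, -0.4286, -3.4286, 6.5714, -0.4286, 3.5714, -3.4286
Numerator Σ_{t=1}^{5}(z_t−z̄)(z_{t+2}−z̄) = 31.9184
Denominator Σ(z_t−z̄)² = 85.7143
r_2 = 31.9184 / 85.7143 = 0.372

0.372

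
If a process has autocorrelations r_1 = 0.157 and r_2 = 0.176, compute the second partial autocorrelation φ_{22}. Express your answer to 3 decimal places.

φ_{22} = (r_2 − r_1²) / (1 − r_1²)
r_1² = (0.157)² = 0.024649
Numerator = 0.176 − 0.0246 = 0.1514; denominator = 1 − 0.0246 = 0.9754
φ_{22} = 0.1514 / 0.9754 = 0.155

0.155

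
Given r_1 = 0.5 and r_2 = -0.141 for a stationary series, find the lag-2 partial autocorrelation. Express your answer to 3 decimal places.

φ_{22} = (r_2 − r_1²) / (1 − r_1²)
r_1² = (0.5)² = 0.25
Numerator = -0.141 − 0.2500 = -0.3910; denominator = 1 − 0.2500 = 0.7500
φ_{22} = -0.3910 / 0.7500 = -0.521

-0.521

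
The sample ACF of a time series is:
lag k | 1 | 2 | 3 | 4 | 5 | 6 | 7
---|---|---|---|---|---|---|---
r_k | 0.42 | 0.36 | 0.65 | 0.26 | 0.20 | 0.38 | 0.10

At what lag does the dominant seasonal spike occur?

The largest autocorrelation is r_3 = 0.65; the remaining lags stay at or below 0.42. The elevated value at lag 1 (0.42), dropping to 0.36 at lag 2, reflects decaying short-term dependence rather than seasonality.
The dominant spike at lag 3 indicates a seasonal period of 3.

3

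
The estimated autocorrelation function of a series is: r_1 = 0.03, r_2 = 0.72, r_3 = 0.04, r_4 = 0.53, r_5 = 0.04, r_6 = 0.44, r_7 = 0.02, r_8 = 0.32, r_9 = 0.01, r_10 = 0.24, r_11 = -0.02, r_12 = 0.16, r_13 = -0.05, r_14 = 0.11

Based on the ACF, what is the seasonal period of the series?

The largest autocorrelation is r_2 = 0.72, with weaker echoes at lags 4 (0.53), 6 (0.44), 8 (0.32), 10 (0.24) and 12 (0.16); the remaining lags stay at or below 0.11.
The dominant spike at lag 2 indicates a seasonal period of 2.

2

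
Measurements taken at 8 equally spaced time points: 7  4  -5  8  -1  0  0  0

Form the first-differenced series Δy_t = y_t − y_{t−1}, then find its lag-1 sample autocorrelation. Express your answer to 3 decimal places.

-0.662

First differences Δy: -3, -9, 13, -9, 1, 0, 0
Mean of differences = -1.0000
Numerator Σ(Δy_t−Δȳ)(Δy_{t+1}−Δȳ) = -221.0000
Denominator Σ(Δy_t−Δȳ)² = 334.0000
r_1(Δy) = -221.0000 / 334.0000 = -0.662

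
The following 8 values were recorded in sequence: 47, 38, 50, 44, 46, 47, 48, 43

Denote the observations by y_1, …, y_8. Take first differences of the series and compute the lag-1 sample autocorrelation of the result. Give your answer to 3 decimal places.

-0.651

First differences Δy: -9, 12, -6, 2, 1, 1, -5
Mean of differences = -0.5714
Numerator Σ(Δy_t−Δȳ)(Δy_{t+1}−Δȳ) = -188.6122
Denominator Σ(Δy_t−Δȳ)² = 289.7143
r_1(Δy) = -188.6122 / 289.7143 = -0.651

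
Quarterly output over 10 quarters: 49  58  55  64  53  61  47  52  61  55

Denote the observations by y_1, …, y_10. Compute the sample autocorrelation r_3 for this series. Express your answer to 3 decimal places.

-0.342

Mean ȳ = (49 + 58 + 55 + 64 + 53 + 61 + 47 + 52 + 61 + 55)/10 = 55.5000
Σ(y_t−ȳ)(y_{t+3}−ȳ) = (-55.2500) + (-6.2500) + (-2.7500) + (-72.2500) + (8.7500) + (30.2500) + (4.2500) = -93.2500
Denominator Σ(y_t−ȳ)² = 272.5000
r_3 = -93.2500 / 272.5000 = -0.342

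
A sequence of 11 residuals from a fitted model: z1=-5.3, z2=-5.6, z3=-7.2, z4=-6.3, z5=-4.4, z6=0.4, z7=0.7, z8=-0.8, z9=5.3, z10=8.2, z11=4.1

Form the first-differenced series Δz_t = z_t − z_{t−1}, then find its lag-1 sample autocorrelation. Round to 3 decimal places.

First differences Δz: -0.3, -1.6, 0.9, 1.9, 4.8, 0.3, -1.5, 6.1, 2.9, -4.1
Mean of differences = 0.9400
Numerator Σ(Δz_t−Δz̄)(Δz_{t+1}−Δz̄) = -6.3456
Denominator Σ(Δz_t−Δz̄)² = 86.0440
r_1(Δz) = -6.3456 / 86.0440 = -0.074

-0.074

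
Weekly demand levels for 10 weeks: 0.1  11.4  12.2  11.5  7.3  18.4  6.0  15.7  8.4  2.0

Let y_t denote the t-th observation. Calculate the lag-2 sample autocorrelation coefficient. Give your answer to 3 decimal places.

Mean ȳ = (0.1 + 11.4 + 12.2 + 11.5 + 7.3 + 18.4 + 6.0 + 15.7 + 8.4 + 2.0)/10 = 9.3000
Numerator Σ_{t=1}^{8}(y_t−ȳ)(y_{t+2}−ȳ) = 13.2500
Denominator Σ(y_t−ȳ)² = 295.0600
r_2 = 13.2500 / 295.0600 = 0.045

0.045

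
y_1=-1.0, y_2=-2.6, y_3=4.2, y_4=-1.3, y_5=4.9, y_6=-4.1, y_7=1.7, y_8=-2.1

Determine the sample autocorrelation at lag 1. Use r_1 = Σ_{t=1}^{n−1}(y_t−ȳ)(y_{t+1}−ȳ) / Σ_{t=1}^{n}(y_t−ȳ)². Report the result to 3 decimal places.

-0.674

Mean ȳ = (-1.0 − 2.6 + 4.2 − 1.3 + 4.9 − 4.1 + 1.7 − 2.1)/8 = -0.0375
Deviations from mean: -0.9625, -2.5625, 4.2375, -1.2625, 4.9375, -4.0625, 1.7375, -2.0625
Σ(y_t−ȳ)(y_{t+1}−ȳ) = (2.4664) + (-10.8586) + (-5.3498) + (-6.2336) + (-20.0586) + (-7.0586) + (-3.5836) = -50.6764
Denominator Σ(y_t−ȳ)² = 75.1988
r_1 = -50.6764 / 75.1988 = -0.674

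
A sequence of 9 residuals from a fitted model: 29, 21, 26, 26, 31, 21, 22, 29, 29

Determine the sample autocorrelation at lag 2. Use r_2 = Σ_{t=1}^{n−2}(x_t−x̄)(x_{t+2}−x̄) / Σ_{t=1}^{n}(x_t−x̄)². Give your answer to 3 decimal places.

Mean x̄ = (29 + 21 + 26 + 26 + 31 + 21 + 22 + 29 + 29)/9 = 26.0000
Σ(x_t−x̄)(x_{t+2}−x̄) = (0.0000) + (0.0000) + (0.0000) + (0.0000) + (-20.0000) + (-15.0000) + (-12.0000) = -47.0000
Denominator Σ(x_t−x̄)² = 118.0000
r_2 = -47.0000 / 118.0000 = -0.398

-0.398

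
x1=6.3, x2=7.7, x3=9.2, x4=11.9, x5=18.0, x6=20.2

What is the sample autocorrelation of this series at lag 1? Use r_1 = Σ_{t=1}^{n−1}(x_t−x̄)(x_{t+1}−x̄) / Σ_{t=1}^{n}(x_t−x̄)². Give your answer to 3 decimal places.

Mean x̄ = (6.3 + 7.7 + 9.2 + 11.9 + 18.0 + 20.2)/6 = 12.2167
Deviations from mean: -5.9167, -4.5167, -3.0167, -0.3167, 5.7833, 7.9833
Σ(x_t−x̄)(x_{t+1}−x̄) = (26.7236) + (13.6253) + (0.9553) + (-1.8314) + (46.1703) = 85.6431
Denominator Σ(x_t−x̄)² = 161.7883
r_1 = 85.6431 / 161.7883 = 0.529

0.529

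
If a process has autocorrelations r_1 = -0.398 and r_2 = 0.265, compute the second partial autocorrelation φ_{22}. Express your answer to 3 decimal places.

0.127

φ_{22} = (r_2 − r_1²) / (1 − r_1²)
r_1² = (-0.398)² = 0.158404
Numerator = 0.265 − 0.1584 = 0.1066; denominator = 1 − 0.1584 = 0.8416
φ_{22} = 0.1066 / 0.8416 = 0.127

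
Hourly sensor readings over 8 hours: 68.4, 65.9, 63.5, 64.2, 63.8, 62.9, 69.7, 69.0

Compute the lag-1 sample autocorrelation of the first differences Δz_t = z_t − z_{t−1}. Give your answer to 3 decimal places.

First differences Δz: -2.5, -2.4, 0.7, -0.4, -0.9, 6.8, -0.7
Mean of differences = 0.0857
Numerator Σ(Δz_t−Δz̄)(Δz_{t+1}−Δz̄) = -6.8131
Denominator Σ(Δz_t−Δz̄)² = 60.1486
r_1(Δz) = -6.8131 / 60.1486 = -0.113

-0.113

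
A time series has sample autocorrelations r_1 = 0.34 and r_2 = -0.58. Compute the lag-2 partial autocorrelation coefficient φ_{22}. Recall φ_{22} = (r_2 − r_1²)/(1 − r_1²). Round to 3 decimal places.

-0.787

φ_{22} = (r_2 − r_1²) / (1 − r_1²)
r_1² = (0.34)² = 0.1156
Numerator = -0.58 − 0.1156 = -0.6956; denominator = 1 − 0.1156 = 0.8844
φ_{22} = -0.6956 / 0.8844 = -0.787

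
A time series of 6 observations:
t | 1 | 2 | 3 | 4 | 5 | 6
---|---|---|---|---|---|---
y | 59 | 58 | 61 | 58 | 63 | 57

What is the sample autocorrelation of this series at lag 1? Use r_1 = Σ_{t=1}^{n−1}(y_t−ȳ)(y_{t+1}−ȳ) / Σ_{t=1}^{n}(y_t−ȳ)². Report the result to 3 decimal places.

Mean ȳ = (59 + 58 + 61 + 58 + 63 + 57)/6 = 59.3333
Σ(y_t−ȳ)(y_{t+1}−ȳ) = (0.4444) + (-2.2222) + (-2.2222) + (-4.8889) + (-8.5556) = -17.4444
Denominator Σ(y_t−ȳ)² = 25.3333
r_1 = -17.4444 / 25.3333 = -0.689

-0.689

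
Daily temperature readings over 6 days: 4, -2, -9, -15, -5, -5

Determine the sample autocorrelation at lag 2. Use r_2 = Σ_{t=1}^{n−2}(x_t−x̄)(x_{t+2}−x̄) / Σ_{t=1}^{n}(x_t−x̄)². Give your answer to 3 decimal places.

-0.345

Mean x̄ = (4 − 2 − 9 − 15 − 5 − 5)/6 = -5.3333
Deviations from mean: 9.3333, 3.3333, -3.6667, -9.6667, 0.3333, 0.3333
Σ(x_t−x̄)(x_{t+2}−x̄) = (-34.2222) + (-32.2222) + (-1.2222) + (-3.2222) = -70.8889
Denominator Σ(x_t−x̄)² = 205.3333
r_2 = -70.8889 / 205.3333 = -0.345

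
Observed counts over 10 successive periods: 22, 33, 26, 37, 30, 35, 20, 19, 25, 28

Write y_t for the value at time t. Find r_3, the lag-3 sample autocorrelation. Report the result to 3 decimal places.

Mean ȳ = (22 + 33 + 26 + 37 + 30 + 35 + 20 + 19 + 25 + 28)/10 = 27.5000
Σ(y_t−ȳ)(y_{t+3}−ȳ) = (-52.2500) + (13.7500) + (-11.2500) + (-71.2500) + (-21.2500) + (-18.7500) + (-3.7500) = -164.7500
Denominator Σ(y_t−ȳ)² = 350.5000
r_3 = -164.7500 / 350.5000 = -0.470

-0.470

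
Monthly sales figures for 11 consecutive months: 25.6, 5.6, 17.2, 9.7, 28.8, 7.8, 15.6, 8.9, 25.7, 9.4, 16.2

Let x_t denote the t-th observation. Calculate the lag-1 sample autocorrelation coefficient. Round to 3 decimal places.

Mean x̄ = (25.6 + 5.6 + 17.2 + 9.7 + 28.8 + 7.8 + 15.6 + 8.9 + 25.7 + 9.4 + 16.2)/11 = 15.5000
Numerator Σ_{t=1}^{10}(x_t−x̄)(x_{t+1}−x̄) = -441.4700
Denominator Σ(x_t−x̄)² = 658.0400
r_1 = -441.4700 / 658.0400 = -0.671

-0.671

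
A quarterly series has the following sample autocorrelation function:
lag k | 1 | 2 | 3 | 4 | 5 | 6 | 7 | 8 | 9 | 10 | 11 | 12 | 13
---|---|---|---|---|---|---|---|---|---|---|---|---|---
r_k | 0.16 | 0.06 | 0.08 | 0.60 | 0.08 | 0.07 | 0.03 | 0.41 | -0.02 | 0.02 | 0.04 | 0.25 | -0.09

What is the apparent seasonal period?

The largest autocorrelation is r_4 = 0.60, with weaker echoes at lags 8 (0.41) and 12 (0.25); the remaining lags stay at or below 0.16.
The dominant spike at lag 4 indicates a seasonal period of 4.

4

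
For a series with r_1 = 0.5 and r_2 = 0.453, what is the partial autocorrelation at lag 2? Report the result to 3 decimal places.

φ_{22} = (r_2 − r_1²) / (1 − r_1²)
r_1² = (0.5)² = 0.25
Numerator = 0.453 − 0.2500 = 0.2030; denominator = 1 − 0.2500 = 0.7500
φ_{22} = 0.2030 / 0.7500 = 0.271

0.271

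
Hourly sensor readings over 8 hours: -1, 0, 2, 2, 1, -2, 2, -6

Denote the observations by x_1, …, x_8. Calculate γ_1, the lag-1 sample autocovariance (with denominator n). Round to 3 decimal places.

Mean x̄ = (-1 + 0 + 2 + 2 + 1 − 2 + 2 − 6)/8 = -0.2500
Deviations: -0.7500, 0.2500, 2.2500, 2.2500, 1.2500, -1.7500, 2.2500, -5.7500
Σ_{t=1}^{7}(x_t−x̄)(x_{t+1}−x̄) = -10.8125
γ_1 = -10.8125 / 8 = -1.352

-1.352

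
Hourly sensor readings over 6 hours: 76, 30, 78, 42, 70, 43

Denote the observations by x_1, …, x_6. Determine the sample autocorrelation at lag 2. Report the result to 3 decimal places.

0.608

Mean x̄ = (76 + 30 + 78 + 42 + 70 + 43)/6 = 56.5000
Numerator Σ_{t=1}^{4}(x_t−x̄)(x_{t+2}−x̄) = 1289.5000
Denominator Σ(x_t−x̄)² = 2119.5000
r_2 = 1289.5000 / 2119.5000 = 0.608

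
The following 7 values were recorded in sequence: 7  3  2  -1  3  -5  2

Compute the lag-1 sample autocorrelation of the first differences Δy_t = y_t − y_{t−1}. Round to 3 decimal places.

First differences Δy: -4, -1, -3, 4, -8, 7
Mean of differences = -0.8333
Numerator Σ(Δy_t−Δȳ)(Δy_{t+1}−Δȳ) = -100.3611
Denominator Σ(Δy_t−Δȳ)² = 150.8333
r_1(Δy) = -100.3611 / 150.8333 = -0.665

-0.665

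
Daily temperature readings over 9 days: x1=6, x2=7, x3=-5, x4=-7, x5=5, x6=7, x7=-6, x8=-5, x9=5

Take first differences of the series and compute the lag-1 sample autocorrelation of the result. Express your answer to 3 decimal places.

First differences Δx: 1, -12, -2, 12, 2, -13, 1, 10
Mean of differences = -0.1250
Numerator Σ(Δx_t−Δx̄)(Δx_{t+1}−Δx̄) = -18.5156
Denominator Σ(Δx_t−Δx̄)² = 566.8750
r_1(Δx) = -18.5156 / 566.8750 = -0.033

-0.033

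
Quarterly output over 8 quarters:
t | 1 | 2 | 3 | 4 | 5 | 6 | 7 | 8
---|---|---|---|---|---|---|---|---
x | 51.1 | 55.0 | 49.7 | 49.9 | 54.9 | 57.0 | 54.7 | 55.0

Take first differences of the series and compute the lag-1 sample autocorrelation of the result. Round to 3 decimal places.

-0.209

First differences Δx: 3.9, -5.3, 0.2, 5.0, 2.1, -2.3, 0.3
Mean of differences = 0.5571
Numerator Σ(Δx_t−Δx̄)(Δx_{t+1}−Δx̄) = -15.8933
Denominator Σ(Δx_t−Δx̄)² = 75.9571
r_1(Δx) = -15.8933 / 75.9571 = -0.209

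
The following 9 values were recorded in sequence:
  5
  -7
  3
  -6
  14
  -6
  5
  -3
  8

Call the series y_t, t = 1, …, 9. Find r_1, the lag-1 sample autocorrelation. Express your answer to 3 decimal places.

-0.728

Mean ȳ = (5 − 7 + 3 − 6 + 14 − 6 + 5 − 3 + 8)/9 = 1.4444
Numerator Σ_{t=1}^{8}(y_t−ȳ)(y_{t+1}−ȳ) = -313.0864
Denominator Σ(y_t−ȳ)² = 430.2222
r_1 = -313.0864 / 430.2222 = -0.728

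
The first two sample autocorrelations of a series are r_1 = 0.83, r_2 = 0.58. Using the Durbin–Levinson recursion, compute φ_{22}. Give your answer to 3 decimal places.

-0.350

φ_{22} = (r_2 − r_1²) / (1 − r_1²)
r_1² = (0.83)² = 0.6889
Numerator = 0.58 − 0.6889 = -0.1089; denominator = 1 − 0.6889 = 0.3111
φ_{22} = -0.1089 / 0.3111 = -0.350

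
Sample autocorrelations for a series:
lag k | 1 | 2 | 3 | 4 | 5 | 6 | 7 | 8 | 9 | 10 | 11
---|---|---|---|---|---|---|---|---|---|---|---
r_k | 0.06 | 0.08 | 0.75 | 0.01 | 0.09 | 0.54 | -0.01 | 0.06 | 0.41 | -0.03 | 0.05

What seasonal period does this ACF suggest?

The largest autocorrelation is r_3 = 0.75, with weaker echoes at lags 6 (0.54) and 9 (0.41); the remaining lags stay at or below 0.09.
The dominant spike at lag 3 indicates a seasonal period of 3.

3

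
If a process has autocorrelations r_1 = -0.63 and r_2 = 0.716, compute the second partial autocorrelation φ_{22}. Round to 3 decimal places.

φ_{22} = (r_2 − r_1²) / (1 − r_1²)
r_1² = (-0.63)² = 0.3969
Numerator = 0.716 − 0.3969 = 0.3191; denominator = 1 − 0.3969 = 0.6031
φ_{22} = 0.3191 / 0.6031 = 0.529

0.529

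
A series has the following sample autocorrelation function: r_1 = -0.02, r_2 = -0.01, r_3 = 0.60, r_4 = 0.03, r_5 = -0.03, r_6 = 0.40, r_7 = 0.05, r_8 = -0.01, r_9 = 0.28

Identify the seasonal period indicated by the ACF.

3

The largest autocorrelation is r_3 = 0.60, with weaker echoes at lags 6 (0.40) and 9 (0.28); the remaining lags stay at or below 0.05.
The dominant spike at lag 3 indicates a seasonal period of 3.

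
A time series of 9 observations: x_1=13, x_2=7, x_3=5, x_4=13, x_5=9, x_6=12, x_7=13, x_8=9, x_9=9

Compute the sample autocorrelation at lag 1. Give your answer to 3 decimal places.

-0.147

Mean x̄ = (13 + 7 + 5 + 13 + 9 + 12 + 13 + 9 + 9)/9 = 10.0000
Numerator Σ_{t=1}^{8}(x_t−x̄)(x_{t+1}−x̄) = -10.0000
Denominator Σ(x_t−x̄)² = 68.0000
r_1 = -10.0000 / 68.0000 = -0.147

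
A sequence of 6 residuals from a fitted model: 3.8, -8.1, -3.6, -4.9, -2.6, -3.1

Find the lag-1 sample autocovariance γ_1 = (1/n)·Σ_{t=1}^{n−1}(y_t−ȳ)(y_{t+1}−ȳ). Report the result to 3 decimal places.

Mean ȳ = (3.8 − 8.1 − 3.6 − 4.9 − 2.6 − 3.1)/6 = -3.0833
Deviations: 6.8833, -5.0167, -0.5167, -1.8167, 0.4833, -0.0167
Σ_{t=1}^{5}(y_t−ȳ)(y_{t+1}−ȳ) = -31.8869
γ_1 = -31.8869 / 6 = -5.314

-5.314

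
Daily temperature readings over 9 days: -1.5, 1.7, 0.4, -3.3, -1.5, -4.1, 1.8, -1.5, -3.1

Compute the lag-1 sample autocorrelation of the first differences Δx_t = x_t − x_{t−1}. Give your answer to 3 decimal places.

First differences Δx: 3.2, -1.3, -3.7, 1.8, -2.6, 5.9, -3.3, -1.6
Mean of differences = -0.2000
Numerator Σ(Δx_t−Δx̄)(Δx_{t+1}−Δx̄) = -40.9000
Denominator Σ(Δx_t−Δx̄)² = 83.5600
r_1(Δx) = -40.9000 / 83.5600 = -0.489

-0.489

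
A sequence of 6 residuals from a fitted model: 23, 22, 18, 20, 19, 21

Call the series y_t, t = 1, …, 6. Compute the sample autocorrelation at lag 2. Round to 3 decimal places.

-0.200

Mean ȳ = (23 + 22 + 18 + 20 + 19 + 21)/6 = 20.5000
Deviations from mean: 2.5000, 1.5000, -2.5000, -0.5000, -1.5000, 0.5000
Σ(y_t−ȳ)(y_{t+2}−ȳ) = (-6.2500) + (-0.7500) + (3.7500) + (-0.2500) = -3.5000
Denominator Σ(y_t−ȳ)² = 17.5000
r_2 = -3.5000 / 17.5000 = -0.200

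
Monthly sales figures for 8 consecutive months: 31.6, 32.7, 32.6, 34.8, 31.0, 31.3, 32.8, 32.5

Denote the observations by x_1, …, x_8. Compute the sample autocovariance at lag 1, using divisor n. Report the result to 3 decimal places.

-0.241

Mean x̄ = (31.6 + 32.7 + 32.6 + 34.8 + 31.0 + 31.3 + 32.8 + 32.5)/8 = 32.4125
Σ_{t=1}^{7}(x_t−x̄)(x_{t+1}−x̄) = -1.9302
γ_1 = -1.9302 / 8 = -0.241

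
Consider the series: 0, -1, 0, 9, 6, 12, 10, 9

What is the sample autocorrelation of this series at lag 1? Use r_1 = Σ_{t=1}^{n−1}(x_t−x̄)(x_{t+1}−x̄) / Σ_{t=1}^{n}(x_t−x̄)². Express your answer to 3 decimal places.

0.536

Mean x̄ = (0 − 1 + 0 + 9 + 6 + 12 + 10 + 9)/8 = 5.6250
Deviations from mean: -5.6250, -6.6250, -5.6250, 3.3750, 0.3750, 6.3750, 4.3750, 3.3750
Σ(x_t−x̄)(x_{t+1}−x̄) = (37.2656) + (37.2656) + (-18.9844) + (1.2656) + (2.3906) + (27.8906) + (14.7656) = 101.8594
Denominator Σ(x_t−x̄)² = 189.8750
r_1 = 101.8594 / 189.8750 = 0.536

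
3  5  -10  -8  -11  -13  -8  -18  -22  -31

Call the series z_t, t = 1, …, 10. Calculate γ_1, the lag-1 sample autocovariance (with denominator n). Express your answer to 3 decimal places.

Mean z̄ = (3 + 5 − 10 − 8 − 11 − 13 − 8 − 18 − 22 − 31)/10 = -11.3000
Σ_{t=1}^{9}(z_t−z̄)(z_{t+1}−z̄) = 513.8100
γ_1 = 513.8100 / 10 = 51.381

51.381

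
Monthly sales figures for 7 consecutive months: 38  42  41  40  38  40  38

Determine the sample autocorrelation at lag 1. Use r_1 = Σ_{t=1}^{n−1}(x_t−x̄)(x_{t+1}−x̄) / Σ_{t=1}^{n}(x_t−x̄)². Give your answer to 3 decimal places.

-0.112

Mean x̄ = (38 + 42 + 41 + 40 + 38 + 40 + 38)/7 = 39.5714
Deviations from mean: -1.5714, 2.4286, 1.4286, 0.4286, -1.5714, 0.4286, -1.5714
Σ(x_t−x̄)(x_{t+1}−x̄) = (-3.8163) + (3.4694) + (0.6122) + (-0.6735) + (-0.6735) + (-0.6735) = -1.7551
Denominator Σ(x_t−x̄)² = 15.7143
r_1 = -1.7551 / 15.7143 = -0.112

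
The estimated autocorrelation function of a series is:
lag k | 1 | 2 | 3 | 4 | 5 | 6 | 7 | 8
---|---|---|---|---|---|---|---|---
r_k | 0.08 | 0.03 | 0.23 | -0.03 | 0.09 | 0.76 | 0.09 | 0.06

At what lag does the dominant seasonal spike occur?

6

The largest autocorrelation is r_6 = 0.76; the remaining lags stay at or below 0.23.
The dominant spike at lag 6 indicates a seasonal period of 6.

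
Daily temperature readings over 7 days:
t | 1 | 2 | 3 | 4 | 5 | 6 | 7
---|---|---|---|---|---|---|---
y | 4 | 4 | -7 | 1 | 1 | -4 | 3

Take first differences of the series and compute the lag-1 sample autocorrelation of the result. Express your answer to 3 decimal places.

First differences Δy: 0, -11, 8, 0, -5, 7
Mean of differences = -0.1667
Numerator Σ(Δy_t−Δȳ)(Δy_{t+1}−Δȳ) = -124.3611
Denominator Σ(Δy_t−Δȳ)² = 258.8333
r_1(Δy) = -124.3611 / 258.8333 = -0.480

-0.480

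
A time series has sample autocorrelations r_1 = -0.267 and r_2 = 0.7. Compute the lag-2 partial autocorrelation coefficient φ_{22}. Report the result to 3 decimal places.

φ_{22} = (r_2 − r_1²) / (1 − r_1²)
r_1² = (-0.267)² = 0.071289
Numerator = 0.7 − 0.0713 = 0.6287; denominator = 1 − 0.0713 = 0.9287
φ_{22} = 0.6287 / 0.9287 = 0.677

0.677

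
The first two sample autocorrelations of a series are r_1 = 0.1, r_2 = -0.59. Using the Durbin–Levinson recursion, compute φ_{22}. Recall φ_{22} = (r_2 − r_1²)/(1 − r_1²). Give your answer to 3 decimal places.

-0.606

φ_{22} = (r_2 − r_1²) / (1 − r_1²)
r_1² = (0.1)² = 0.01
Numerator = -0.59 − 0.0100 = -0.6000; denominator = 1 − 0.0100 = 0.9900
φ_{22} = -0.6000 / 0.9900 = -0.606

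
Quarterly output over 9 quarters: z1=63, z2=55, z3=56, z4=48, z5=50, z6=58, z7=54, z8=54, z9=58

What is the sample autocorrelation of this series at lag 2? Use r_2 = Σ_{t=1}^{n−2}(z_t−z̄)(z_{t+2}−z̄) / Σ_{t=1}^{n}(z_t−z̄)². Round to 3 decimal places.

-0.113

Mean z̄ = (63 + 55 + 56 + 48 + 50 + 58 + 54 + 54 + 58)/9 = 55.1111
Numerator Σ_{t=1}^{7}(z_t−z̄)(z_{t+2}−z̄) = -18.0247
Denominator Σ(z_t−z̄)² = 158.8889
r_2 = -18.0247 / 158.8889 = -0.113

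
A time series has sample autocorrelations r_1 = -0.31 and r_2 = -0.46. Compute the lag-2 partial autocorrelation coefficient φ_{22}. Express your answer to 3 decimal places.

-0.615

φ_{22} = (r_2 − r_1²) / (1 − r_1²)
r_1² = (-0.31)² = 0.0961
Numerator = -0.46 − 0.0961 = -0.5561; denominator = 1 − 0.0961 = 0.9039
φ_{22} = -0.5561 / 0.9039 = -0.615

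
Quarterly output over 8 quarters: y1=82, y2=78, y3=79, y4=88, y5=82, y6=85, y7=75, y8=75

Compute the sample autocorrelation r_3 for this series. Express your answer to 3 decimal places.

Mean ȳ = (82 + 78 + 79 + 88 + 82 + 85 + 75 + 75)/8 = 80.5000
Deviations from mean: 1.5000, -2.5000, -1.5000, 7.5000, 1.5000, 4.5000, -5.5000, -5.5000
Σ(y_t−ȳ)(y_{t+3}−ȳ) = (11.2500) + (-3.7500) + (-6.7500) + (-41.2500) + (-8.2500) = -48.7500
Denominator Σ(y_t−ȳ)² = 150.0000
r_3 = -48.7500 / 150.0000 = -0.325

-0.325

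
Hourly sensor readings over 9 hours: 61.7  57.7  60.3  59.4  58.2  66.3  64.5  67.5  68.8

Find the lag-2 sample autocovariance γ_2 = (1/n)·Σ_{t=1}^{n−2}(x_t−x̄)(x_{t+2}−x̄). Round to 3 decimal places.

Mean x̄ = (61.7 + 57.7 + 60.3 + 59.4 + 58.2 + 66.3 + 64.5 + 67.5 + 68.8)/9 = 62.7111
Σ_{t=1}^{7}(x_t−x̄)(x_{t+2}−x̄) = 38.0331
γ_2 = 38.0331 / 9 = 4.226

4.226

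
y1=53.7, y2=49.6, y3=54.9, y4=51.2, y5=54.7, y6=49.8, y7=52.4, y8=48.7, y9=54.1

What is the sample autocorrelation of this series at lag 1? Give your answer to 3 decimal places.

Mean ȳ = (53.7 + 49.6 + 54.9 + 51.2 + 54.7 + 49.8 + 52.4 + 48.7 + 54.1)/9 = 52.1222
Numerator Σ_{t=1}^{8}(y_t−ȳ)(y_{t+1}−ȳ) = -30.2749
Denominator Σ(y_t−ȳ)² = 45.1556
r_1 = -30.2749 / 45.1556 = -0.670

-0.670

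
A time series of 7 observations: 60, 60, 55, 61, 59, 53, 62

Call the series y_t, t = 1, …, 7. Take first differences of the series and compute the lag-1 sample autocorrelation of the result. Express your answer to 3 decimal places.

First differences Δy: 0, -5, 6, -2, -6, 9
Mean of differences = 0.3333
Numerator Σ(Δy_t−Δȳ)(Δy_{t+1}−Δȳ) = -81.7778
Denominator Σ(Δy_t−Δȳ)² = 181.3333
r_1(Δy) = -81.7778 / 181.3333 = -0.451

-0.451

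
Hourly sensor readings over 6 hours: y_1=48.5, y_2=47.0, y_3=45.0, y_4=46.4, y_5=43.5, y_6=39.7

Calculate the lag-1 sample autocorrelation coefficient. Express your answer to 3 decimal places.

Mean ȳ = (48.5 + 47.0 + 45.0 + 46.4 + 43.5 + 39.7)/6 = 45.0167
Deviations from mean: 3.4833, 1.9833, -0.0167, 1.3833, -1.5167, -5.3167
Σ(y_t−ȳ)(y_{t+1}−ȳ) = (6.9086) + (-0.0331) + (-0.0231) + (-2.0981) + (8.0636) = 12.8181
Denominator Σ(y_t−ȳ)² = 48.5483
r_1 = 12.8181 / 48.5483 = 0.264

0.264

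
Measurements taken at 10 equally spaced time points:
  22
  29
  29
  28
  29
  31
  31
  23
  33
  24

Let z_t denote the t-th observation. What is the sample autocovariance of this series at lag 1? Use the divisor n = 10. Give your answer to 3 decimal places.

Mean z̄ = (22 + 29 + 29 + 28 + 29 + 31 + 31 + 23 + 33 + 24)/10 = 27.9000
Σ_{t=1}^{9}(z_t−z̄)(z_{t+1}−z̄) = -52.1100
γ_1 = -52.1100 / 10 = -5.211

-5.211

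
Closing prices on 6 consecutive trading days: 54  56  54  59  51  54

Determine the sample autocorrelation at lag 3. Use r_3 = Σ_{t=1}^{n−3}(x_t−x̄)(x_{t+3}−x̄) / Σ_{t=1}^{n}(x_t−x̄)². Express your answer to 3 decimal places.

Mean x̄ = (54 + 56 + 54 + 59 + 51 + 54)/6 = 54.6667
Deviations from mean: -0.6667, 1.3333, -0.6667, 4.3333, -3.6667, -0.6667
Numerator Σ_{t=1}^{3}(x_t−x̄)(x_{t+3}−x̄) = -7.3333
Denominator Σ(x_t−x̄)² = 35.3333
r_3 = -7.3333 / 35.3333 = -0.208

-0.208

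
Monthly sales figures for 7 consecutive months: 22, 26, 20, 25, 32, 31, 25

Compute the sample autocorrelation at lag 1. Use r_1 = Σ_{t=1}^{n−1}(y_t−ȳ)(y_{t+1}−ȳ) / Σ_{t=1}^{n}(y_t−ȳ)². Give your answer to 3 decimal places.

0.222

Mean ȳ = (22 + 26 + 20 + 25 + 32 + 31 + 25)/7 = 25.8571
Deviations from mean: -3.8571, 0.1429, -5.8571, -0.8571, 6.1429, 5.1429, -0.8571
Σ(y_t−ȳ)(y_{t+1}−ȳ) = (-0.5510) + (-0.8367) + (5.0204) + (-5.2653) + (31.5918) + (-4.4082) = 25.5510
Denominator Σ(y_t−ȳ)² = 114.8571
r_1 = 25.5510 / 114.8571 = 0.222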